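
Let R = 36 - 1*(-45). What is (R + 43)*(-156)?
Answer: -19344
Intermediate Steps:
R = 81 (R = 36 + 45 = 81)
(R + 43)*(-156) = (81 + 43)*(-156) = 124*(-156) = -19344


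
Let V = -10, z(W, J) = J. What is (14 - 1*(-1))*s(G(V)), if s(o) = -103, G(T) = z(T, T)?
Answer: -1545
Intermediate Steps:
G(T) = T
(14 - 1*(-1))*s(G(V)) = (14 - 1*(-1))*(-103) = (14 + 1)*(-103) = 15*(-103) = -1545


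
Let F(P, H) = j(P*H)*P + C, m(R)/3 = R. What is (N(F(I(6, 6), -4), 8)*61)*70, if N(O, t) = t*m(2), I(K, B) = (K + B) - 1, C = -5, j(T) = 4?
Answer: 204960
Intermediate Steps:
m(R) = 3*R
I(K, B) = -1 + B + K (I(K, B) = (B + K) - 1 = -1 + B + K)
F(P, H) = -5 + 4*P (F(P, H) = 4*P - 5 = -5 + 4*P)
N(O, t) = 6*t (N(O, t) = t*(3*2) = t*6 = 6*t)
(N(F(I(6, 6), -4), 8)*61)*70 = ((6*8)*61)*70 = (48*61)*70 = 2928*70 = 204960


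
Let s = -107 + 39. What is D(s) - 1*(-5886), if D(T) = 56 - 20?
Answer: 5922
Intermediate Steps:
s = -68
D(T) = 36
D(s) - 1*(-5886) = 36 - 1*(-5886) = 36 + 5886 = 5922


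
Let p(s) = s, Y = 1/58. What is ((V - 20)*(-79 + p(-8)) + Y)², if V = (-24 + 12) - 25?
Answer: 82726990129/3364 ≈ 2.4592e+7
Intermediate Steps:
V = -37 (V = -12 - 25 = -37)
Y = 1/58 ≈ 0.017241
((V - 20)*(-79 + p(-8)) + Y)² = ((-37 - 20)*(-79 - 8) + 1/58)² = (-57*(-87) + 1/58)² = (4959 + 1/58)² = (287623/58)² = 82726990129/3364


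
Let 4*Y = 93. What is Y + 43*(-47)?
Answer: -7991/4 ≈ -1997.8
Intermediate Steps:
Y = 93/4 (Y = (¼)*93 = 93/4 ≈ 23.250)
Y + 43*(-47) = 93/4 + 43*(-47) = 93/4 - 2021 = -7991/4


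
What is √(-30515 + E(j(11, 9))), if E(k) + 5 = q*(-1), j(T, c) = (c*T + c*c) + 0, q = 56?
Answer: 28*I*√39 ≈ 174.86*I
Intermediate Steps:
j(T, c) = c² + T*c (j(T, c) = (T*c + c²) + 0 = (c² + T*c) + 0 = c² + T*c)
E(k) = -61 (E(k) = -5 + 56*(-1) = -5 - 56 = -61)
√(-30515 + E(j(11, 9))) = √(-30515 - 61) = √(-30576) = 28*I*√39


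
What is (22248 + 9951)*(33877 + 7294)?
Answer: 1325665029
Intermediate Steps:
(22248 + 9951)*(33877 + 7294) = 32199*41171 = 1325665029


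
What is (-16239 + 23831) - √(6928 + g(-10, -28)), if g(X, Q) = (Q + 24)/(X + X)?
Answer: 7592 - 3*√19245/5 ≈ 7508.8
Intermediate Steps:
g(X, Q) = (24 + Q)/(2*X) (g(X, Q) = (24 + Q)/((2*X)) = (24 + Q)*(1/(2*X)) = (24 + Q)/(2*X))
(-16239 + 23831) - √(6928 + g(-10, -28)) = (-16239 + 23831) - √(6928 + (½)*(24 - 28)/(-10)) = 7592 - √(6928 + (½)*(-⅒)*(-4)) = 7592 - √(6928 + ⅕) = 7592 - √(34641/5) = 7592 - 3*√19245/5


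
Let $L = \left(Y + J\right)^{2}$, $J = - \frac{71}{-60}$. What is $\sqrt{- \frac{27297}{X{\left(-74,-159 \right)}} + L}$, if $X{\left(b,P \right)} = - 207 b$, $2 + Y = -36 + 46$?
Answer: $\frac{\sqrt{215222198401}}{51060} \approx 9.0858$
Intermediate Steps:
$Y = 8$ ($Y = -2 + \left(-36 + 46\right) = -2 + 10 = 8$)
$J = \frac{71}{60}$ ($J = \left(-71\right) \left(- \frac{1}{60}\right) = \frac{71}{60} \approx 1.1833$)
$L = \frac{303601}{3600}$ ($L = \left(8 + \frac{71}{60}\right)^{2} = \left(\frac{551}{60}\right)^{2} = \frac{303601}{3600} \approx 84.334$)
$\sqrt{- \frac{27297}{X{\left(-74,-159 \right)}} + L} = \sqrt{- \frac{27297}{\left(-207\right) \left(-74\right)} + \frac{303601}{3600}} = \sqrt{- \frac{27297}{15318} + \frac{303601}{3600}} = \sqrt{\left(-27297\right) \frac{1}{15318} + \frac{303601}{3600}} = \sqrt{- \frac{3033}{1702} + \frac{303601}{3600}} = \sqrt{\frac{252905051}{3063600}} = \frac{\sqrt{215222198401}}{51060}$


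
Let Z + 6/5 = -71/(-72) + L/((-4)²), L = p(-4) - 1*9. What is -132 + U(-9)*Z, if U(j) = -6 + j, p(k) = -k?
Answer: -5957/48 ≈ -124.10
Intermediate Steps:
L = -5 (L = -1*(-4) - 1*9 = 4 - 9 = -5)
Z = -379/720 (Z = -6/5 + (-71/(-72) - 5/((-4)²)) = -6/5 + (-71*(-1/72) - 5/16) = -6/5 + (71/72 - 5*1/16) = -6/5 + (71/72 - 5/16) = -6/5 + 97/144 = -379/720 ≈ -0.52639)
-132 + U(-9)*Z = -132 + (-6 - 9)*(-379/720) = -132 - 15*(-379/720) = -132 + 379/48 = -5957/48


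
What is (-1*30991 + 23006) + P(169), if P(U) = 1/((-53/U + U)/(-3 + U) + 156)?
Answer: -17586676983/2202466 ≈ -7985.0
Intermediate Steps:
P(U) = 1/(156 + (U - 53/U)/(-3 + U)) (P(U) = 1/((U - 53/U)/(-3 + U) + 156) = 1/(156 + (U - 53/U)/(-3 + U)))
(-1*30991 + 23006) + P(169) = (-1*30991 + 23006) + 169*(-3 + 169)/(-53 - 468*169 + 157*169²) = (-30991 + 23006) + 169*166/(-53 - 79092 + 157*28561) = -7985 + 169*166/(-53 - 79092 + 4484077) = -7985 + 169*166/4404932 = -7985 + 169*(1/4404932)*166 = -7985 + 14027/2202466 = -17586676983/2202466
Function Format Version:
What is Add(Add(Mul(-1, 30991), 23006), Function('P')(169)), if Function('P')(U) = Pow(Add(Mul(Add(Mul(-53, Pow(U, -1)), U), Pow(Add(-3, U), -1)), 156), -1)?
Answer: Rational(-17586676983, 2202466) ≈ -7985.0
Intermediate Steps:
Function('P')(U) = Pow(Add(156, Mul(Pow(Add(-3, U), -1), Add(U, Mul(-53, Pow(U, -1))))), -1) (Function('P')(U) = Pow(Add(Mul(Add(U, Mul(-53, Pow(U, -1))), Pow(Add(-3, U), -1)), 156), -1) = Pow(Add(Mul(Pow(Add(-3, U), -1), Add(U, Mul(-53, Pow(U, -1)))), 156), -1) = Pow(Add(156, Mul(Pow(Add(-3, U), -1), Add(U, Mul(-53, Pow(U, -1))))), -1))
Add(Add(Mul(-1, 30991), 23006), Function('P')(169)) = Add(Add(Mul(-1, 30991), 23006), Mul(169, Pow(Add(-53, Mul(-468, 169), Mul(157, Pow(169, 2))), -1), Add(-3, 169))) = Add(Add(-30991, 23006), Mul(169, Pow(Add(-53, -79092, Mul(157, 28561)), -1), 166)) = Add(-7985, Mul(169, Pow(Add(-53, -79092, 4484077), -1), 166)) = Add(-7985, Mul(169, Pow(4404932, -1), 166)) = Add(-7985, Mul(169, Rational(1, 4404932), 166)) = Add(-7985, Rational(14027, 2202466)) = Rational(-17586676983, 2202466)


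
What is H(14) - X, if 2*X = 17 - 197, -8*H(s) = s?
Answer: 353/4 ≈ 88.250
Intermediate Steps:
H(s) = -s/8
X = -90 (X = (17 - 197)/2 = (1/2)*(-180) = -90)
H(14) - X = -1/8*14 - 1*(-90) = -7/4 + 90 = 353/4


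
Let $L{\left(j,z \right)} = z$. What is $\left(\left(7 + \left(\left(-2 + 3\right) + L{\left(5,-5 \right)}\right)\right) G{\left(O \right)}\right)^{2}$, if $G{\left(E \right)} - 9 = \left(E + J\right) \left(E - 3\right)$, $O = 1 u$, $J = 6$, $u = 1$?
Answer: $225$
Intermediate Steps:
$O = 1$ ($O = 1 \cdot 1 = 1$)
$G{\left(E \right)} = 9 + \left(-3 + E\right) \left(6 + E\right)$ ($G{\left(E \right)} = 9 + \left(E + 6\right) \left(E - 3\right) = 9 + \left(6 + E\right) \left(-3 + E\right) = 9 + \left(-3 + E\right) \left(6 + E\right)$)
$\left(\left(7 + \left(\left(-2 + 3\right) + L{\left(5,-5 \right)}\right)\right) G{\left(O \right)}\right)^{2} = \left(\left(7 + \left(\left(-2 + 3\right) - 5\right)\right) \left(-9 + 1^{2} + 3 \cdot 1\right)\right)^{2} = \left(\left(7 + \left(1 - 5\right)\right) \left(-9 + 1 + 3\right)\right)^{2} = \left(\left(7 - 4\right) \left(-5\right)\right)^{2} = \left(3 \left(-5\right)\right)^{2} = \left(-15\right)^{2} = 225$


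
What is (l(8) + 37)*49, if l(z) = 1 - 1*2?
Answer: 1764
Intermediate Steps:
l(z) = -1 (l(z) = 1 - 2 = -1)
(l(8) + 37)*49 = (-1 + 37)*49 = 36*49 = 1764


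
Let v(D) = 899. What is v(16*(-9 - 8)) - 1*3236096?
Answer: -3235197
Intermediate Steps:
v(16*(-9 - 8)) - 1*3236096 = 899 - 1*3236096 = 899 - 3236096 = -3235197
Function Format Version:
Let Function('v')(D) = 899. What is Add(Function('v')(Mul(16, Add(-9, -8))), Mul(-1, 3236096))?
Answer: -3235197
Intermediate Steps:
Add(Function('v')(Mul(16, Add(-9, -8))), Mul(-1, 3236096)) = Add(899, Mul(-1, 3236096)) = Add(899, -3236096) = -3235197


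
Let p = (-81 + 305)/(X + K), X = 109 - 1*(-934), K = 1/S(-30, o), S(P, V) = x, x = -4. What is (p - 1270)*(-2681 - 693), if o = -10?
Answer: 17869628476/4171 ≈ 4.2843e+6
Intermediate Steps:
S(P, V) = -4
K = -¼ (K = 1/(-4) = -¼ ≈ -0.25000)
X = 1043 (X = 109 + 934 = 1043)
p = 896/4171 (p = (-81 + 305)/(1043 - ¼) = 224/(4171/4) = 224*(4/4171) = 896/4171 ≈ 0.21482)
(p - 1270)*(-2681 - 693) = (896/4171 - 1270)*(-2681 - 693) = -5296274/4171*(-3374) = 17869628476/4171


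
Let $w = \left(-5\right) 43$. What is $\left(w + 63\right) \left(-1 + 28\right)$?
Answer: $-4104$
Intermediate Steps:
$w = -215$
$\left(w + 63\right) \left(-1 + 28\right) = \left(-215 + 63\right) \left(-1 + 28\right) = \left(-152\right) 27 = -4104$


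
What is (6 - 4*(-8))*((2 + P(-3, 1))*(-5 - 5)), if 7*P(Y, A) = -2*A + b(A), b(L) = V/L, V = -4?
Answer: -3040/7 ≈ -434.29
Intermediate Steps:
b(L) = -4/L
P(Y, A) = -4/(7*A) - 2*A/7 (P(Y, A) = (-2*A - 4/A)/7 = (-4/A - 2*A)/7 = -4/(7*A) - 2*A/7)
(6 - 4*(-8))*((2 + P(-3, 1))*(-5 - 5)) = (6 - 4*(-8))*((2 + (2/7)*(-2 - 1*1²)/1)*(-5 - 5)) = (6 + 32)*((2 + (2/7)*1*(-2 - 1*1))*(-10)) = 38*((2 + (2/7)*1*(-2 - 1))*(-10)) = 38*((2 + (2/7)*1*(-3))*(-10)) = 38*((2 - 6/7)*(-10)) = 38*((8/7)*(-10)) = 38*(-80/7) = -3040/7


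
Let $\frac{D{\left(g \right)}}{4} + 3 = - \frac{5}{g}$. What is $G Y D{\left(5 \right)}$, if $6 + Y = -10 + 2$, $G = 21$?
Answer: $4704$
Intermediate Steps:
$Y = -14$ ($Y = -6 + \left(-10 + 2\right) = -6 - 8 = -14$)
$D{\left(g \right)} = -12 - \frac{20}{g}$ ($D{\left(g \right)} = -12 + 4 \left(- \frac{5}{g}\right) = -12 - \frac{20}{g}$)
$G Y D{\left(5 \right)} = 21 \left(-14\right) \left(-12 - \frac{20}{5}\right) = - 294 \left(-12 - 4\right) = \left(-294\right) \left(-16\right) = 4704$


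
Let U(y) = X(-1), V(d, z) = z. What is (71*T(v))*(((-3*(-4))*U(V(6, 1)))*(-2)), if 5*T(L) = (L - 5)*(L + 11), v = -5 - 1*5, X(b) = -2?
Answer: -10224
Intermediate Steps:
v = -10 (v = -5 - 5 = -10)
T(L) = (-5 + L)*(11 + L)/5 (T(L) = ((L - 5)*(L + 11))/5 = ((-5 + L)*(11 + L))/5 = (-5 + L)*(11 + L)/5)
U(y) = -2
(71*T(v))*(((-3*(-4))*U(V(6, 1)))*(-2)) = (71*(-11 + (1/5)*(-10)**2 + (6/5)*(-10)))*((-3*(-4)*(-2))*(-2)) = (71*(-11 + (1/5)*100 - 12))*((12*(-2))*(-2)) = (71*(-11 + 20 - 12))*(-24*(-2)) = (71*(-3))*48 = -213*48 = -10224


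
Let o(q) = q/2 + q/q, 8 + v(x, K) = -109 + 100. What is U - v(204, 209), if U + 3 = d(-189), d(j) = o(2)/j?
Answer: 2644/189 ≈ 13.989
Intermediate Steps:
v(x, K) = -17 (v(x, K) = -8 + (-109 + 100) = -8 - 9 = -17)
o(q) = 1 + q/2 (o(q) = q*(½) + 1 = q/2 + 1 = 1 + q/2)
d(j) = 2/j (d(j) = (1 + (½)*2)/j = (1 + 1)/j = 2/j)
U = -569/189 (U = -3 + 2/(-189) = -3 + 2*(-1/189) = -3 - 2/189 = -569/189 ≈ -3.0106)
U - v(204, 209) = -569/189 - 1*(-17) = -569/189 + 17 = 2644/189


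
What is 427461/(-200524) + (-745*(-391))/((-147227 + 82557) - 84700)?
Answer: -12226148815/2995226988 ≈ -4.0819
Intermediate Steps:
427461/(-200524) + (-745*(-391))/((-147227 + 82557) - 84700) = 427461*(-1/200524) + 291295/(-64670 - 84700) = -427461/200524 + 291295/(-149370) = -427461/200524 + 291295*(-1/149370) = -427461/200524 - 58259/29874 = -12226148815/2995226988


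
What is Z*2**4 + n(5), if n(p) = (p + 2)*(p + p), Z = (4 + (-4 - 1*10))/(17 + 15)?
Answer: 65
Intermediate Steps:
Z = -5/16 (Z = (4 + (-4 - 10))/32 = (4 - 14)*(1/32) = -10*1/32 = -5/16 ≈ -0.31250)
n(p) = 2*p*(2 + p) (n(p) = (2 + p)*(2*p) = 2*p*(2 + p))
Z*2**4 + n(5) = -5/16*2**4 + 2*5*(2 + 5) = -5/16*16 + 2*5*7 = -5 + 70 = 65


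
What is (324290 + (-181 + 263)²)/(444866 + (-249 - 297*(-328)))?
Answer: 331014/542033 ≈ 0.61069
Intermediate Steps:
(324290 + (-181 + 263)²)/(444866 + (-249 - 297*(-328))) = (324290 + 82²)/(444866 + (-249 + 97416)) = (324290 + 6724)/(444866 + 97167) = 331014/542033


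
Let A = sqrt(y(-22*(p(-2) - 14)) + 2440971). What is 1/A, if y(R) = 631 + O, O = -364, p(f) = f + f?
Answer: sqrt(2441238)/2441238 ≈ 0.00064002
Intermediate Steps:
p(f) = 2*f
y(R) = 267 (y(R) = 631 - 364 = 267)
A = sqrt(2441238) (A = sqrt(267 + 2440971) = sqrt(2441238) ≈ 1562.4)
1/A = 1/(sqrt(2441238)) = sqrt(2441238)/2441238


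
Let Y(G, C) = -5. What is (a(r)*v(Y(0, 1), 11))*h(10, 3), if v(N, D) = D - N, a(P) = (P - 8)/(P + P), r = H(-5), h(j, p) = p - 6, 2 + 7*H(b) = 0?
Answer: -696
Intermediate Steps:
H(b) = -2/7 (H(b) = -2/7 + (⅐)*0 = -2/7 + 0 = -2/7)
h(j, p) = -6 + p
r = -2/7 ≈ -0.28571
a(P) = (-8 + P)/(2*P) (a(P) = (-8 + P)/((2*P)) = (-8 + P)*(1/(2*P)) = (-8 + P)/(2*P))
(a(r)*v(Y(0, 1), 11))*h(10, 3) = (((-8 - 2/7)/(2*(-2/7)))*(11 - 1*(-5)))*(-6 + 3) = (((½)*(-7/2)*(-58/7))*(11 + 5))*(-3) = ((29/2)*16)*(-3) = 232*(-3) = -696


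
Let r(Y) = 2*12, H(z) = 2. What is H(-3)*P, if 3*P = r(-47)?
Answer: 16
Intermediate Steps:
r(Y) = 24
P = 8 (P = (⅓)*24 = 8)
H(-3)*P = 2*8 = 16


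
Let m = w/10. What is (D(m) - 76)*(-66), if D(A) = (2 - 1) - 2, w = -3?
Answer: 5082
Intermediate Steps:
m = -3/10 ≈ -0.30000
D(A) = -1 (D(A) = 1 - 2 = -1)
(D(m) - 76)*(-66) = (-1 - 76)*(-66) = -77*(-66) = 5082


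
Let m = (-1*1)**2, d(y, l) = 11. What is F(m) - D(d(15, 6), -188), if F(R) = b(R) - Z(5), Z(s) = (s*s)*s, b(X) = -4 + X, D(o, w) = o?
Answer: -139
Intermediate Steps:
m = 1 (m = (-1)**2 = 1)
Z(s) = s**3 (Z(s) = s**2*s = s**3)
F(R) = -129 + R (F(R) = (-4 + R) - 1*5**3 = (-4 + R) - 1*125 = (-4 + R) - 125 = -129 + R)
F(m) - D(d(15, 6), -188) = (-129 + 1) - 1*11 = -128 - 11 = -139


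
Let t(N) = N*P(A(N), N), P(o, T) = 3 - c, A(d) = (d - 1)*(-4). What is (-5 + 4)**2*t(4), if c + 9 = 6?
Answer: 24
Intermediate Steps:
c = -3 (c = -9 + 6 = -3)
A(d) = 4 - 4*d (A(d) = (-1 + d)*(-4) = 4 - 4*d)
P(o, T) = 6 (P(o, T) = 3 - 1*(-3) = 3 + 3 = 6)
t(N) = 6*N (t(N) = N*6 = 6*N)
(-5 + 4)**2*t(4) = (-5 + 4)**2*(6*4) = (-1)**2*24 = 1*24 = 24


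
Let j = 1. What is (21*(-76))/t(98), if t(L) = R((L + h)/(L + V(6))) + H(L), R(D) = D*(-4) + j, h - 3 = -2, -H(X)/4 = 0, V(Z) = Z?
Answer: 41496/73 ≈ 568.44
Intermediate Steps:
H(X) = 0 (H(X) = -4*0 = 0)
h = 1 (h = 3 - 2 = 1)
R(D) = 1 - 4*D (R(D) = D*(-4) + 1 = -4*D + 1 = 1 - 4*D)
t(L) = 1 - 4*(1 + L)/(6 + L) (t(L) = (1 - 4*(L + 1)/(L + 6)) + 0 = (1 - 4*(1 + L)/(6 + L)) + 0 = 1 - 4*(1 + L)/(6 + L))
(21*(-76))/t(98) = (21*(-76))/(((2 - 3*98)/(6 + 98))) = -1596*104/(2 - 294) = -1596/((1/104)*(-292)) = -1596/(-73/26) = -1596*(-26/73) = 41496/73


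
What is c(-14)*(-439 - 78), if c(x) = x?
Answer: 7238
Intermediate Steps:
c(-14)*(-439 - 78) = -14*(-439 - 78) = -14*(-517) = 7238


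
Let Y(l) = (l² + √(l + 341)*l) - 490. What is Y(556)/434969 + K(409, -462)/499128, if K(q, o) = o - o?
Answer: 308646/434969 + 556*√897/434969 ≈ 0.74787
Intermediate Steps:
K(q, o) = 0
Y(l) = -490 + l² + l*√(341 + l) (Y(l) = (l² + √(341 + l)*l) - 490 = (l² + l*√(341 + l)) - 490 = -490 + l² + l*√(341 + l))
Y(556)/434969 + K(409, -462)/499128 = (-490 + 556² + 556*√(341 + 556))/434969 + 0/499128 = (-490 + 309136 + 556*√897)*(1/434969) + 0*(1/499128) = (308646 + 556*√897)*(1/434969) + 0 = (308646/434969 + 556*√897/434969) + 0 = 308646/434969 + 556*√897/434969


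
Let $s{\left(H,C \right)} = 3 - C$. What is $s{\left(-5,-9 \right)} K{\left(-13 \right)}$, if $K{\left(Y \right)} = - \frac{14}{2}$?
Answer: $-84$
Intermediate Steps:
$K{\left(Y \right)} = -7$ ($K{\left(Y \right)} = \left(-14\right) \frac{1}{2} = -7$)
$s{\left(-5,-9 \right)} K{\left(-13 \right)} = \left(3 - -9\right) \left(-7\right) = \left(3 + 9\right) \left(-7\right) = 12 \left(-7\right) = -84$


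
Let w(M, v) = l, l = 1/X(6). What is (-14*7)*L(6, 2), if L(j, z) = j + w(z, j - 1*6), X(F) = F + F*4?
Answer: -8869/15 ≈ -591.27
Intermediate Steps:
X(F) = 5*F (X(F) = F + 4*F = 5*F)
l = 1/30 (l = 1/(5*6) = 1/30 ≈ 0.033333)
w(M, v) = 1/30
L(j, z) = 1/30 + j (L(j, z) = j + 1/30 = 1/30 + j)
(-14*7)*L(6, 2) = (-14*7)*(1/30 + 6) = -98*181/30 = -8869/15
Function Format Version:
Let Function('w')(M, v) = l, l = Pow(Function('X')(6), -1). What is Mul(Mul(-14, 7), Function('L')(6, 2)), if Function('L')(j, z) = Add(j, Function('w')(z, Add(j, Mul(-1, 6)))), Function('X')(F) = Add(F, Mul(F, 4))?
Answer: Rational(-8869, 15) ≈ -591.27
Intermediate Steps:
Function('X')(F) = Mul(5, F) (Function('X')(F) = Add(F, Mul(4, F)) = Mul(5, F))
l = Rational(1, 30) (l = Pow(Mul(5, 6), -1) = Pow(30, -1) = Rational(1, 30) ≈ 0.033333)
Function('w')(M, v) = Rational(1, 30)
Function('L')(j, z) = Add(Rational(1, 30), j) (Function('L')(j, z) = Add(j, Rational(1, 30)) = Add(Rational(1, 30), j))
Mul(Mul(-14, 7), Function('L')(6, 2)) = Mul(Mul(-14, 7), Add(Rational(1, 30), 6)) = Mul(-98, Rational(181, 30)) = Rational(-8869, 15)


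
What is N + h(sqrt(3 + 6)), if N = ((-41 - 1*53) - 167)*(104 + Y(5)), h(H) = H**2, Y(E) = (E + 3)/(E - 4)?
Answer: -29223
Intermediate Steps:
Y(E) = (3 + E)/(-4 + E)
N = -29232 (N = ((-41 - 1*53) - 167)*(104 + (3 + 5)/(-4 + 5)) = ((-41 - 53) - 167)*(104 + 8/1) = (-94 - 167)*(104 + 1*8) = -261*(104 + 8) = -261*112 = -29232)
N + h(sqrt(3 + 6)) = -29232 + (sqrt(3 + 6))**2 = -29232 + (sqrt(9))**2 = -29232 + 3**2 = -29232 + 9 = -29223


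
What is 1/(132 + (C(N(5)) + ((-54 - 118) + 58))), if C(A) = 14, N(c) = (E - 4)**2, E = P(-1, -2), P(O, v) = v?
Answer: 1/32 ≈ 0.031250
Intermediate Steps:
E = -2
N(c) = 36 (N(c) = (-2 - 4)**2 = (-6)**2 = 36)
1/(132 + (C(N(5)) + ((-54 - 118) + 58))) = 1/(132 + (14 + ((-54 - 118) + 58))) = 1/(132 + (14 + (-172 + 58))) = 1/(132 + (14 - 114)) = 1/(132 - 100) = 1/32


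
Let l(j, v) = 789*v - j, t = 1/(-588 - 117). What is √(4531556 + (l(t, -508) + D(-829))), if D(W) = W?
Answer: 2*√513167750895/705 ≈ 2032.2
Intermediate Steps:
t = -1/705 (t = 1/(-705) = -1/705 ≈ -0.0014184)
l(j, v) = -j + 789*v
√(4531556 + (l(t, -508) + D(-829))) = √(4531556 + ((-1*(-1/705) + 789*(-508)) - 829)) = √(4531556 + ((1/705 - 400812) - 829)) = √(4531556 + (-282572459/705 - 829)) = √(4531556 - 283156904/705) = √(2911590076/705) = 2*√513167750895/705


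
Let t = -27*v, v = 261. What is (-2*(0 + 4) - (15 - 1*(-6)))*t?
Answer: 204363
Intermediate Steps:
t = -7047 (t = -27*261 = -7047)
(-2*(0 + 4) - (15 - 1*(-6)))*t = (-2*(0 + 4) - (15 - 1*(-6)))*(-7047) = (-2*4 - (15 + 6))*(-7047) = (-8 - 1*21)*(-7047) = (-8 - 21)*(-7047) = -29*(-7047) = 204363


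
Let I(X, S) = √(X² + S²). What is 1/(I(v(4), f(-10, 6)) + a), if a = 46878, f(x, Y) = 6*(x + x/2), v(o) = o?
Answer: 23439/1098769384 - √2029/1098769384 ≈ 2.1291e-5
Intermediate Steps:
f(x, Y) = 9*x (f(x, Y) = 6*(x + x*(½)) = 6*(x + x/2) = 6*(3*x/2) = 9*x)
I(X, S) = √(S² + X²)
1/(I(v(4), f(-10, 6)) + a) = 1/(√((9*(-10))² + 4²) + 46878) = 1/(√((-90)² + 16) + 46878) = 1/(√(8100 + 16) + 46878) = 1/(√8116 + 46878) = 1/(2*√2029 + 46878) = 1/(46878 + 2*√2029)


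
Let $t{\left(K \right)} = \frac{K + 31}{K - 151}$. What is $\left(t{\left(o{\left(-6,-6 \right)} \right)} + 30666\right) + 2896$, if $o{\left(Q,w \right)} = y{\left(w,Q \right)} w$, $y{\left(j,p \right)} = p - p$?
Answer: $\frac{5067831}{151} \approx 33562.0$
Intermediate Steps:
$y{\left(j,p \right)} = 0$
$o{\left(Q,w \right)} = 0$ ($o{\left(Q,w \right)} = 0 w = 0$)
$t{\left(K \right)} = \frac{31 + K}{-151 + K}$
$\left(t{\left(o{\left(-6,-6 \right)} \right)} + 30666\right) + 2896 = \left(\frac{31 + 0}{-151 + 0} + 30666\right) + 2896 = \left(\frac{1}{-151} \cdot 31 + 30666\right) + 2896 = \left(\left(- \frac{1}{151}\right) 31 + 30666\right) + 2896 = \left(- \frac{31}{151} + 30666\right) + 2896 = \frac{4630535}{151} + 2896 = \frac{5067831}{151}$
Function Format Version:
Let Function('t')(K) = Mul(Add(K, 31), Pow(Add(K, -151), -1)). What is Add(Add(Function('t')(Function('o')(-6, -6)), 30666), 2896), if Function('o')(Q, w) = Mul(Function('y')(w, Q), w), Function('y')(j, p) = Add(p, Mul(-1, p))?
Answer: Rational(5067831, 151) ≈ 33562.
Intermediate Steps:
Function('y')(j, p) = 0
Function('o')(Q, w) = 0 (Function('o')(Q, w) = Mul(0, w) = 0)
Function('t')(K) = Mul(Pow(Add(-151, K), -1), Add(31, K)) (Function('t')(K) = Mul(Add(31, K), Pow(Add(-151, K), -1)) = Mul(Pow(Add(-151, K), -1), Add(31, K)))
Add(Add(Function('t')(Function('o')(-6, -6)), 30666), 2896) = Add(Add(Mul(Pow(Add(-151, 0), -1), Add(31, 0)), 30666), 2896) = Add(Add(Mul(Pow(-151, -1), 31), 30666), 2896) = Add(Add(Mul(Rational(-1, 151), 31), 30666), 2896) = Add(Add(Rational(-31, 151), 30666), 2896) = Add(Rational(4630535, 151), 2896) = Rational(5067831, 151)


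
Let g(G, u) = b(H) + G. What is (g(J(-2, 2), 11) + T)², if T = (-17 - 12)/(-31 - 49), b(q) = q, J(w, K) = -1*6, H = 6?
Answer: 841/6400 ≈ 0.13141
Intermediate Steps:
J(w, K) = -6
T = 29/80 (T = -29/(-80) = -29*(-1/80) = 29/80 ≈ 0.36250)
g(G, u) = 6 + G
(g(J(-2, 2), 11) + T)² = ((6 - 6) + 29/80)² = (0 + 29/80)² = (29/80)² = 841/6400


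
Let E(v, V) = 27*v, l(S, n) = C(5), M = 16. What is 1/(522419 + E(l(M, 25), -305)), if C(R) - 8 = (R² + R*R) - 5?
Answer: 1/523850 ≈ 1.9089e-6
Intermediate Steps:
C(R) = 3 + 2*R² (C(R) = 8 + ((R² + R*R) - 5) = 8 + ((R² + R²) - 5) = 8 + (2*R² - 5) = 8 + (-5 + 2*R²) = 3 + 2*R²)
l(S, n) = 53 (l(S, n) = 3 + 2*5² = 3 + 2*25 = 3 + 50 = 53)
1/(522419 + E(l(M, 25), -305)) = 1/(522419 + 27*53) = 1/(522419 + 1431) = 1/523850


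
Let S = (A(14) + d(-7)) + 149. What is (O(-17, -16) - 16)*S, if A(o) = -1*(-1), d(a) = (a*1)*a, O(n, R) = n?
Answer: -6567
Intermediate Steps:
d(a) = a² (d(a) = a*a = a²)
A(o) = 1
S = 199 (S = (1 + (-7)²) + 149 = (1 + 49) + 149 = 50 + 149 = 199)
(O(-17, -16) - 16)*S = (-17 - 16)*199 = -33*199 = -6567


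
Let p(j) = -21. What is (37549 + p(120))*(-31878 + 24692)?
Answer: -269676208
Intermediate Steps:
(37549 + p(120))*(-31878 + 24692) = (37549 - 21)*(-31878 + 24692) = 37528*(-7186) = -269676208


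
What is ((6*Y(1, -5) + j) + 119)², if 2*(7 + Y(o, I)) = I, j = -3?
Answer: 3481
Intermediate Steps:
Y(o, I) = -7 + I/2
((6*Y(1, -5) + j) + 119)² = ((6*(-7 + (½)*(-5)) - 3) + 119)² = ((6*(-7 - 5/2) - 3) + 119)² = ((6*(-19/2) - 3) + 119)² = ((-57 - 3) + 119)² = (-60 + 119)² = 59² = 3481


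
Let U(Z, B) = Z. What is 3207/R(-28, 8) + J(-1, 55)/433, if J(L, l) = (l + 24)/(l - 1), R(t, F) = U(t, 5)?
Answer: -37491931/327348 ≈ -114.53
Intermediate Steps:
R(t, F) = t
J(L, l) = (24 + l)/(-1 + l)
3207/R(-28, 8) + J(-1, 55)/433 = 3207/(-28) + ((24 + 55)/(-1 + 55))/433 = 3207*(-1/28) + (79/54)*(1/433) = -3207/28 + ((1/54)*79)*(1/433) = -3207/28 + (79/54)*(1/433) = -3207/28 + 79/23382 = -37491931/327348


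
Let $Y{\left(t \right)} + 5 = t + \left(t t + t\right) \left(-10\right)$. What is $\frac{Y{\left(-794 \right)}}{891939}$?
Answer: $- \frac{2099073}{297313} \approx -7.0601$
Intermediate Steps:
$Y{\left(t \right)} = -5 - 10 t^{2} - 9 t$ ($Y{\left(t \right)} = -5 + \left(t + \left(t t + t\right) \left(-10\right)\right) = -5 + \left(t + \left(t^{2} + t\right) \left(-10\right)\right) = -5 + \left(t + \left(t + t^{2}\right) \left(-10\right)\right) = -5 - \left(9 t + 10 t^{2}\right) = -5 - 10 t^{2} - 9 t$)
$\frac{Y{\left(-794 \right)}}{891939} = \frac{-5 - 10 \left(-794\right)^{2} - -7146}{891939} = \left(-5 - 6304360 + 7146\right) \frac{1}{891939} = \left(-6297219\right) \frac{1}{891939} = - \frac{2099073}{297313}$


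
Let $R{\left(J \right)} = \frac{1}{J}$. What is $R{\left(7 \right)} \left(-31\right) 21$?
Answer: $-93$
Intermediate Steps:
$R{\left(7 \right)} \left(-31\right) 21 = \frac{1}{7} \left(-31\right) 21 = \left(- \frac{31}{7}\right) 21 = -93$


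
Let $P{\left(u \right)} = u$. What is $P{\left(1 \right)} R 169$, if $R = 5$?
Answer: $845$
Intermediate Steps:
$P{\left(1 \right)} R 169 = 1 \cdot 5 \cdot 169 = 5 \cdot 169 = 845$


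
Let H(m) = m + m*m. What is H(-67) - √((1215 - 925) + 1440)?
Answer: 4422 - √1730 ≈ 4380.4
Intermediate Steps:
H(m) = m + m²
H(-67) - √((1215 - 925) + 1440) = -67*(1 - 67) - √((1215 - 925) + 1440) = -67*(-66) - √(290 + 1440) = 4422 - √1730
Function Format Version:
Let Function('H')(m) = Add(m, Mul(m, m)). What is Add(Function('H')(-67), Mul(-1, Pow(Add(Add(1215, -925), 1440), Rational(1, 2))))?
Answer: Add(4422, Mul(-1, Pow(1730, Rational(1, 2)))) ≈ 4380.4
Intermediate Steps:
Function('H')(m) = Add(m, Pow(m, 2))
Add(Function('H')(-67), Mul(-1, Pow(Add(Add(1215, -925), 1440), Rational(1, 2)))) = Add(Mul(-67, Add(1, -67)), Mul(-1, Pow(Add(Add(1215, -925), 1440), Rational(1, 2)))) = Add(Mul(-67, -66), Mul(-1, Pow(Add(290, 1440), Rational(1, 2)))) = Add(4422, Mul(-1, Pow(1730, Rational(1, 2))))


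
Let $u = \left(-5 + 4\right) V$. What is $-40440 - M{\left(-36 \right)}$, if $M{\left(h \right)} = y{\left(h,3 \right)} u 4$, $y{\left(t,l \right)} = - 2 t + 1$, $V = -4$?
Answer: $-41608$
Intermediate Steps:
$u = 4$ ($u = \left(-5 + 4\right) \left(-4\right) = \left(-1\right) \left(-4\right) = 4$)
$y{\left(t,l \right)} = 1 - 2 t$
$M{\left(h \right)} = 16 - 32 h$ ($M{\left(h \right)} = \left(1 - 2 h\right) 4 \cdot 4 = \left(4 - 8 h\right) 4 = 16 - 32 h$)
$-40440 - M{\left(-36 \right)} = -40440 - \left(16 - -1152\right) = -40440 - \left(16 + 1152\right) = -40440 - 1168 = -41608$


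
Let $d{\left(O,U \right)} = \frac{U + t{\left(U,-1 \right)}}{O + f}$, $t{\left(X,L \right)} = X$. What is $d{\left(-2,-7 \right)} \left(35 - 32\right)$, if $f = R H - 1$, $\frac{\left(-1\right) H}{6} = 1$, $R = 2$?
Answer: $\frac{14}{5} \approx 2.8$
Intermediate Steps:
$H = -6$ ($H = \left(-6\right) 1 = -6$)
$f = -13$ ($f = 2 \left(-6\right) - 1 = -12 - 1 = -13$)
$d{\left(O,U \right)} = \frac{2 U}{-13 + O}$ ($d{\left(O,U \right)} = \frac{U + U}{O - 13} = \frac{2 U}{-13 + O}$)
$d{\left(-2,-7 \right)} \left(35 - 32\right) = 2 \left(-7\right) \frac{1}{-13 - 2} \left(35 - 32\right) = 2 \left(-7\right) \frac{1}{-15} \cdot 3 = 2 \left(-7\right) \left(- \frac{1}{15}\right) 3 = \frac{14}{15} \cdot 3 = \frac{14}{5}$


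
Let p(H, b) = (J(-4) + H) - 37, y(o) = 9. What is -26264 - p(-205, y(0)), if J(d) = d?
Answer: -26018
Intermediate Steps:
p(H, b) = -41 + H (p(H, b) = (-4 + H) - 37 = -41 + H)
-26264 - p(-205, y(0)) = -26264 - (-41 - 205) = -26264 - 1*(-246) = -26264 + 246 = -26018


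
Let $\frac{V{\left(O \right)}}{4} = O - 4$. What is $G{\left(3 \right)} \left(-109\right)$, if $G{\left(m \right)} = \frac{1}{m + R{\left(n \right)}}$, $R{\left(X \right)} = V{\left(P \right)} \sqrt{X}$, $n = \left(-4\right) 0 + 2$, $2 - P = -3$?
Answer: $\frac{327}{23} - \frac{436 \sqrt{2}}{23} \approx -12.591$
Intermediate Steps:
$P = 5$ ($P = 2 - -3 = 2 + 3 = 5$)
$n = 2$ ($n = 0 + 2 = 2$)
$V{\left(O \right)} = -16 + 4 O$ ($V{\left(O \right)} = 4 \left(O - 4\right) = 4 \left(-4 + O\right) = -16 + 4 O$)
$R{\left(X \right)} = 4 \sqrt{X}$ ($R{\left(X \right)} = \left(-16 + 4 \cdot 5\right) \sqrt{X} = \left(-16 + 20\right) \sqrt{X} = 4 \sqrt{X}$)
$G{\left(m \right)} = \frac{1}{m + 4 \sqrt{2}}$
$G{\left(3 \right)} \left(-109\right) = \frac{1}{3 + 4 \sqrt{2}} \left(-109\right) = - \frac{109}{3 + 4 \sqrt{2}}$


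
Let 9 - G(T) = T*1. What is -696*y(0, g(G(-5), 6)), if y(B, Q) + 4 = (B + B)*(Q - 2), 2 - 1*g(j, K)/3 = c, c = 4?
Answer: 2784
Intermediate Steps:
G(T) = 9 - T
g(j, K) = -6 (g(j, K) = 6 - 3*4 = 6 - 12 = -6)
y(B, Q) = -4 + 2*B*(-2 + Q) (y(B, Q) = -4 + (B + B)*(Q - 2) = -4 + (2*B)*(-2 + Q) = -4 + 2*B*(-2 + Q))
-696*y(0, g(G(-5), 6)) = -696*(-4 - 4*0 + 2*0*(-6)) = -696*(-4 + 0 + 0) = -696*(-4) = 2784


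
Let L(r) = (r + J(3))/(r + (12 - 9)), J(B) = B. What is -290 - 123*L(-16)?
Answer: -413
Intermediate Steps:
L(r) = 1 (L(r) = (r + 3)/(r + (12 - 9)) = (3 + r)/(r + 3) = (3 + r)/(3 + r) = 1)
-290 - 123*L(-16) = -290 - 123*1 = -290 - 123 = -413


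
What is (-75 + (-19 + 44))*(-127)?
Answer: 6350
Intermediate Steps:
(-75 + (-19 + 44))*(-127) = (-75 + 25)*(-127) = -50*(-127) = 6350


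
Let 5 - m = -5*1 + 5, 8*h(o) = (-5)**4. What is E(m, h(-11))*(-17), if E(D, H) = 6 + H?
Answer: -11441/8 ≈ -1430.1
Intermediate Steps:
h(o) = 625/8 (h(o) = (1/8)*(-5)**4 = (1/8)*625 = 625/8)
m = 5 (m = 5 - (-5*1 + 5) = 5 - (-5 + 5) = 5 - 1*0 = 5 + 0 = 5)
E(m, h(-11))*(-17) = (6 + 625/8)*(-17) = (673/8)*(-17) = -11441/8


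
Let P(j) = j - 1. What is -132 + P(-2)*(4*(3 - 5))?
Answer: -108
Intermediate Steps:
P(j) = -1 + j
-132 + P(-2)*(4*(3 - 5)) = -132 + (-1 - 2)*(4*(3 - 5)) = -132 - 12*(-2) = -132 - 3*(-8) = -132 + 24 = -108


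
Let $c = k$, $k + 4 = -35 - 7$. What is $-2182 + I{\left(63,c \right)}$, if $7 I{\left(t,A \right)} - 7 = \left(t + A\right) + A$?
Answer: $- \frac{15296}{7} \approx -2185.1$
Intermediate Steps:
$k = -46$ ($k = -4 - 42 = -46$)
$c = -46$
$I{\left(t,A \right)} = 1 + \frac{t}{7} + \frac{2 A}{7}$ ($I{\left(t,A \right)} = 1 + \frac{\left(t + A\right) + A}{7} = 1 + \frac{\left(A + t\right) + A}{7} = 1 + \frac{t + 2 A}{7} = 1 + \left(\frac{t}{7} + \frac{2 A}{7}\right) = 1 + \frac{t}{7} + \frac{2 A}{7}$)
$-2182 + I{\left(63,c \right)} = -2182 + \left(1 + \frac{1}{7} \cdot 63 + \frac{2}{7} \left(-46\right)\right) = -2182 + \left(1 + 9 - \frac{92}{7}\right) = -2182 - \frac{22}{7} = - \frac{15296}{7}$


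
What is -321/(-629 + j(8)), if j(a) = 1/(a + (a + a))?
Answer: 7704/15095 ≈ 0.51037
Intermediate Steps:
j(a) = 1/(3*a) (j(a) = 1/(a + 2*a) = 1/(3*a))
-321/(-629 + j(8)) = -321/(-629 + (⅓)/8) = -321/(-629 + (⅓)*(⅛)) = -321/(-629 + 1/24) = -321/(-15095/24) = -24/15095*(-321) = 7704/15095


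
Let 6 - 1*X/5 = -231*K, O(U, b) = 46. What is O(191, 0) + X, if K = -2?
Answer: -2234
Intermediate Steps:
X = -2280 (X = 30 - (-1155)*(-2) = 30 - 5*462 = 30 - 2310 = -2280)
O(191, 0) + X = 46 - 2280 = -2234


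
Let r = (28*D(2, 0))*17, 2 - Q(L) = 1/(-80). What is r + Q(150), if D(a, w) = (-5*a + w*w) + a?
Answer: -304479/80 ≈ -3806.0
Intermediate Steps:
Q(L) = 161/80 (Q(L) = 2 - 1/(-80) = 2 - 1*(-1/80) = 2 + 1/80 = 161/80)
D(a, w) = w² - 4*a (D(a, w) = (-5*a + w²) + a = (w² - 5*a) + a = w² - 4*a)
r = -3808 (r = (28*(0² - 4*2))*17 = (28*(0 - 8))*17 = (28*(-8))*17 = -224*17 = -3808)
r + Q(150) = -3808 + 161/80 = -304479/80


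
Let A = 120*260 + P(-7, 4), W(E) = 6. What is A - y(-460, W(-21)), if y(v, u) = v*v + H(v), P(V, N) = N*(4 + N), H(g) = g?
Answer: -179908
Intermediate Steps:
y(v, u) = v + v**2 (y(v, u) = v*v + v = v**2 + v = v + v**2)
A = 31232 (A = 120*260 + 4*(4 + 4) = 31200 + 4*8 = 31200 + 32 = 31232)
A - y(-460, W(-21)) = 31232 - (-460)*(1 - 460) = 31232 - (-460)*(-459) = 31232 - 1*211140 = 31232 - 211140 = -179908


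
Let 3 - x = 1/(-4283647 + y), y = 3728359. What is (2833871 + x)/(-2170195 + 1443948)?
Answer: -1573616225713/403276244136 ≈ -3.9021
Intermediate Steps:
x = 1665865/555288 (x = 3 - 1/(-4283647 + 3728359) = 3 - 1/(-555288) = 3 - 1*(-1/555288) = 3 + 1/555288 = 1665865/555288 ≈ 3.0000)
(2833871 + x)/(-2170195 + 1443948) = (2833871 + 1665865/555288)/(-2170195 + 1443948) = (1573616225713/555288)/(-726247) = (1573616225713/555288)*(-1/726247) = -1573616225713/403276244136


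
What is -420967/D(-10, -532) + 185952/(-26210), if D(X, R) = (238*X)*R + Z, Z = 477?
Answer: -123283614247/16599277885 ≈ -7.4270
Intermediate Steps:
D(X, R) = 477 + 238*R*X (D(X, R) = (238*X)*R + 477 = 238*R*X + 477 = 477 + 238*R*X)
-420967/D(-10, -532) + 185952/(-26210) = -420967/(477 + 238*(-532)*(-10)) + 185952/(-26210) = -420967/(477 + 1266160) + 185952*(-1/26210) = -420967/1266637 - 92976/13105 = -123283614247/16599277885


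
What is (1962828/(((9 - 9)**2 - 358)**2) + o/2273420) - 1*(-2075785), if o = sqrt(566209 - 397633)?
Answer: 66510717892/32041 + 2*sqrt(2634)/568355 ≈ 2.0758e+6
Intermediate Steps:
o = 8*sqrt(2634) (o = sqrt(168576) = 8*sqrt(2634) ≈ 410.58)
(1962828/(((9 - 9)**2 - 358)**2) + o/2273420) - 1*(-2075785) = (1962828/(((9 - 9)**2 - 358)**2) + (8*sqrt(2634))/2273420) - 1*(-2075785) = (1962828/((0**2 - 358)**2) + (8*sqrt(2634))*(1/2273420)) + 2075785 = (1962828/((0 - 358)**2) + 2*sqrt(2634)/568355) + 2075785 = (1962828/((-358)**2) + 2*sqrt(2634)/568355) + 2075785 = (1962828/128164 + 2*sqrt(2634)/568355) + 2075785 = (1962828*(1/128164) + 2*sqrt(2634)/568355) + 2075785 = (490707/32041 + 2*sqrt(2634)/568355) + 2075785 = 66510717892/32041 + 2*sqrt(2634)/568355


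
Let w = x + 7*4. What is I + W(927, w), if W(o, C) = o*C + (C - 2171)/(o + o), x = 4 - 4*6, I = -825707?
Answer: -4909753/6 ≈ -8.1829e+5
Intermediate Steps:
x = -20 (x = 4 - 24 = -20)
w = 8 (w = -20 + 7*4 = -20 + 28 = 8)
W(o, C) = C*o + (-2171 + C)/(2*o) (W(o, C) = C*o + (-2171 + C)/((2*o)) = C*o + (-2171 + C)*(1/(2*o)) = C*o + (-2171 + C)/(2*o))
I + W(927, w) = -825707 + (½)*(-2171 + 8 + 2*8*927²)/927 = -825707 + (½)*(1/927)*(-2171 + 8 + 2*8*859329) = -825707 + (½)*(1/927)*(-2171 + 8 + 13749264) = -825707 + (½)*(1/927)*13747101 = -825707 + 44489/6 = -4909753/6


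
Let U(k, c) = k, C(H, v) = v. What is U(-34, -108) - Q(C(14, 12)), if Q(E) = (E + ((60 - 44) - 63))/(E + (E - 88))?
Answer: -2211/64 ≈ -34.547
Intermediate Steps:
Q(E) = (-47 + E)/(-88 + 2*E) (Q(E) = (E + (16 - 63))/(E + (-88 + E)) = (E - 47)/(-88 + 2*E) = (-47 + E)/(-88 + 2*E))
U(-34, -108) - Q(C(14, 12)) = -34 - (-47 + 12)/(2*(-44 + 12)) = -34 - (-35)/(2*(-32)) = -34 - (-1)*(-35)/(2*32) = -34 - 1*35/64 = -34 - 35/64 = -2211/64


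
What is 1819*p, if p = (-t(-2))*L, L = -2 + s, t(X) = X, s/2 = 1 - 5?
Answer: -36380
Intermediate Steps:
s = -8 (s = 2*(1 - 5) = 2*(-4) = -8)
L = -10 (L = -2 - 8 = -10)
p = -20 (p = -1*(-2)*(-10) = 2*(-10) = -20)
1819*p = 1819*(-20) = -36380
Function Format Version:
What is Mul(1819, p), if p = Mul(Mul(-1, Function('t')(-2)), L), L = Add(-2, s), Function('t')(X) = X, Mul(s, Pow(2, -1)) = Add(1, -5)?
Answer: -36380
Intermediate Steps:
s = -8 (s = Mul(2, Add(1, -5)) = Mul(2, -4) = -8)
L = -10 (L = Add(-2, -8) = -10)
p = -20 (p = Mul(Mul(-1, -2), -10) = Mul(2, -10) = -20)
Mul(1819, p) = Mul(1819, -20) = -36380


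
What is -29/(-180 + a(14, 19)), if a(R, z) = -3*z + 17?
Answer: 29/220 ≈ 0.13182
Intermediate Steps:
a(R, z) = 17 - 3*z
-29/(-180 + a(14, 19)) = -29/(-180 + (17 - 3*19)) = -29/(-180 + (17 - 57)) = -29/(-180 - 40) = -29/(-220) = -1/220*(-29) = 29/220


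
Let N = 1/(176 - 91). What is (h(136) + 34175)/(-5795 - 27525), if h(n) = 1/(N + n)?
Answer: -19754863/19260626 ≈ -1.0257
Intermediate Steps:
N = 1/85 ≈ 0.011765
h(n) = 1/(1/85 + n)
(h(136) + 34175)/(-5795 - 27525) = (85/(1 + 85*136) + 34175)/(-5795 - 27525) = (85/(1 + 11560) + 34175)/(-33320) = (85/11561 + 34175)*(-1/33320) = (395097260/11561)*(-1/33320) = -19754863/19260626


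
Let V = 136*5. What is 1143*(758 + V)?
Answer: 1643634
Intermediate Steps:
V = 680
1143*(758 + V) = 1143*(758 + 680) = 1143*1438 = 1643634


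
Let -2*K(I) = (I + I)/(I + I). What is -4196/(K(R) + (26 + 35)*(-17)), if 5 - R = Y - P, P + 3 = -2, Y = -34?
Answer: 8392/2075 ≈ 4.0443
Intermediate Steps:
P = -5 (P = -3 - 2 = -5)
R = 34 (R = 5 - (-34 - 1*(-5)) = 5 - (-34 + 5) = 5 - 1*(-29) = 5 + 29 = 34)
K(I) = -1/2 (K(I) = -(I + I)/(2*(I + I)) = -2*I/(2*(2*I)) = -2*I*1/(2*I)/2 = -1/2*1 = -1/2)
-4196/(K(R) + (26 + 35)*(-17)) = -4196/(-1/2 + (26 + 35)*(-17)) = -4196/(-1/2 + 61*(-17)) = -4196/(-1/2 - 1037) = -4196/(-2075/2) = -4196*(-2/2075) = 8392/2075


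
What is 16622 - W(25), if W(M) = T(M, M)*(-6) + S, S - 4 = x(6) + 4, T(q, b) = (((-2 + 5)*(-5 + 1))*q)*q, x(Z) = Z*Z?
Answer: -28422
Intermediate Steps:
x(Z) = Z²
T(q, b) = -12*q² (T(q, b) = ((3*(-4))*q)*q = (-12*q)*q = -12*q²)
S = 44 (S = 4 + (6² + 4) = 4 + (36 + 4) = 4 + 40 = 44)
W(M) = 44 + 72*M² (W(M) = -12*M²*(-6) + 44 = 72*M² + 44 = 44 + 72*M²)
16622 - W(25) = 16622 - (44 + 72*25²) = 16622 - (44 + 72*625) = 16622 - (44 + 45000) = 16622 - 1*45044 = 16622 - 45044 = -28422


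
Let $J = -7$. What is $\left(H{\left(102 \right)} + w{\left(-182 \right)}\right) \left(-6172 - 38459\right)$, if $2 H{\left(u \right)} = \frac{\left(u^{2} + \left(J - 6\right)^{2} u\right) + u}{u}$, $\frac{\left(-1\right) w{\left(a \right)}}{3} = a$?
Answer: $-30438342$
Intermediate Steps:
$w{\left(a \right)} = - 3 a$
$H{\left(u \right)} = \frac{u^{2} + 170 u}{2 u}$ ($H{\left(u \right)} = \frac{\left(\left(u^{2} + \left(-7 - 6\right)^{2} u\right) + u\right) \frac{1}{u}}{2} = \frac{\left(\left(u^{2} + \left(-13\right)^{2} u\right) + u\right) \frac{1}{u}}{2} = \frac{\left(\left(u^{2} + 169 u\right) + u\right) \frac{1}{u}}{2} = \frac{\left(u^{2} + 170 u\right) \frac{1}{u}}{2} = \frac{\frac{1}{u} \left(u^{2} + 170 u\right)}{2} = \frac{u^{2} + 170 u}{2 u}$)
$\left(H{\left(102 \right)} + w{\left(-182 \right)}\right) \left(-6172 - 38459\right) = \left(\left(85 + \frac{1}{2} \cdot 102\right) - -546\right) \left(-6172 - 38459\right) = \left(\left(85 + 51\right) + 546\right) \left(-44631\right) = \left(136 + 546\right) \left(-44631\right) = 682 \left(-44631\right) = -30438342$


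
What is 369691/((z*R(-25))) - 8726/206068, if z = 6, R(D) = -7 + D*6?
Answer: -9523713110/24264507 ≈ -392.50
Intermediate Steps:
R(D) = -7 + 6*D
369691/((z*R(-25))) - 8726/206068 = 369691/((6*(-7 + 6*(-25)))) - 8726/206068 = 369691/((6*(-7 - 150))) - 8726*1/206068 = 369691/((6*(-157))) - 4363/103034 = 369691/(-942) - 4363/103034 = 369691*(-1/942) - 4363/103034 = -369691/942 - 4363/103034 = -9523713110/24264507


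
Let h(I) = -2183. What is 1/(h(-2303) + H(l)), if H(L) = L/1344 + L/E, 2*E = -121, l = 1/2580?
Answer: -419569920/915921137927 ≈ -0.00045808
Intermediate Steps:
l = 1/2580 ≈ 0.00038760
E = -121/2 (E = (½)*(-121) = -121/2 ≈ -60.500)
H(L) = -2567*L/162624 (H(L) = L/1344 + L/(-121/2) = L*(1/1344) + L*(-2/121) = L/1344 - 2*L/121 = -2567*L/162624)
1/(h(-2303) + H(l)) = 1/(-2183 - 2567/162624*1/2580) = 1/(-2183 - 2567/419569920) = 1/(-915921137927/419569920) = -419569920/915921137927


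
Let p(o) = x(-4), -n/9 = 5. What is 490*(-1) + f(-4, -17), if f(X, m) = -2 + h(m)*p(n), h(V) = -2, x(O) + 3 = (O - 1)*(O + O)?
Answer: -566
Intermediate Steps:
x(O) = -3 + 2*O*(-1 + O) (x(O) = -3 + (O - 1)*(O + O) = -3 + (-1 + O)*(2*O) = -3 + 2*O*(-1 + O))
n = -45 (n = -9*5 = -45)
p(o) = 37 (p(o) = -3 - 2*(-4) + 2*(-4)² = -3 + 8 + 2*16 = -3 + 8 + 32 = 37)
f(X, m) = -76 (f(X, m) = -2 - 2*37 = -2 - 74 = -76)
490*(-1) + f(-4, -17) = 490*(-1) - 76 = -490 - 76 = -566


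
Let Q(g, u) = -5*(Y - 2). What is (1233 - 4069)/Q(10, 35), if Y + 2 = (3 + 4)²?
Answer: 2836/225 ≈ 12.604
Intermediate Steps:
Y = 47 (Y = -2 + (3 + 4)² = -2 + 7² = -2 + 49 = 47)
Q(g, u) = -225 (Q(g, u) = -5*(47 - 2) = -5*45 = -225)
(1233 - 4069)/Q(10, 35) = (1233 - 4069)/(-225) = -2836*(-1/225) = 2836/225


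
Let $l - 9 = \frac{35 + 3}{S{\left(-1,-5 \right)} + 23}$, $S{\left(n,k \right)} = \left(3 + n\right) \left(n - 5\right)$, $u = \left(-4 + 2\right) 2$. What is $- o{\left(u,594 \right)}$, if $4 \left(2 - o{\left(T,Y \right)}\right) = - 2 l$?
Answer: $- \frac{181}{22} \approx -8.2273$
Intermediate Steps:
$u = -4$ ($u = \left(-2\right) 2 = -4$)
$S{\left(n,k \right)} = \left(-5 + n\right) \left(3 + n\right)$ ($S{\left(n,k \right)} = \left(3 + n\right) \left(n - 5\right) = \left(3 + n\right) \left(-5 + n\right) = \left(-5 + n\right) \left(3 + n\right)$)
$l = \frac{137}{11}$ ($l = 9 + \frac{35 + 3}{\left(-15 + \left(-1\right)^{2} - -2\right) + 23} = 9 + \frac{38}{\left(-15 + 1 + 2\right) + 23} = 9 + \frac{38}{-12 + 23} = 9 + \frac{38}{11} = \frac{137}{11} \approx 12.455$)
$o{\left(T,Y \right)} = \frac{181}{22}$ ($o{\left(T,Y \right)} = 2 - \frac{\left(-2\right) \frac{137}{11}}{4} = 2 - - \frac{137}{22} = 2 + \frac{137}{22} = \frac{181}{22}$)
$- o{\left(u,594 \right)} = \left(-1\right) \frac{181}{22} = - \frac{181}{22}$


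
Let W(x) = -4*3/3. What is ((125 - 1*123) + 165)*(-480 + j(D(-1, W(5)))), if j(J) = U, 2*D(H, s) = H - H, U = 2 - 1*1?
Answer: -79993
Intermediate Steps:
W(x) = -4 (W(x) = -12*⅓ = -4)
U = 1 (U = 2 - 1 = 1)
D(H, s) = 0 (D(H, s) = (H - H)/2 = (½)*0 = 0)
j(J) = 1
((125 - 1*123) + 165)*(-480 + j(D(-1, W(5)))) = ((125 - 1*123) + 165)*(-480 + 1) = ((125 - 123) + 165)*(-479) = (2 + 165)*(-479) = 167*(-479) = -79993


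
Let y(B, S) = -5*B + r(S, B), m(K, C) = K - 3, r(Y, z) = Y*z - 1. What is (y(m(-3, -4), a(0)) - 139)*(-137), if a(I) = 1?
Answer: 15892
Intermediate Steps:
r(Y, z) = -1 + Y*z
m(K, C) = -3 + K
y(B, S) = -1 - 5*B + B*S (y(B, S) = -5*B + (-1 + S*B) = -5*B + (-1 + B*S) = -1 - 5*B + B*S)
(y(m(-3, -4), a(0)) - 139)*(-137) = ((-1 - 5*(-3 - 3) + (-3 - 3)*1) - 139)*(-137) = ((-1 - 5*(-6) - 6*1) - 139)*(-137) = ((-1 + 30 - 6) - 139)*(-137) = (23 - 139)*(-137) = -116*(-137) = 15892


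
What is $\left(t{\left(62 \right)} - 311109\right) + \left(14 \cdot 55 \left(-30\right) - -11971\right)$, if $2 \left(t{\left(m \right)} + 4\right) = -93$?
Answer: $- \frac{644577}{2} \approx -3.2229 \cdot 10^{5}$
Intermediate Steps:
$t{\left(m \right)} = - \frac{101}{2}$ ($t{\left(m \right)} = -4 + \frac{1}{2} \left(-93\right) = -4 - \frac{93}{2} = - \frac{101}{2}$)
$\left(t{\left(62 \right)} - 311109\right) + \left(14 \cdot 55 \left(-30\right) - -11971\right) = \left(- \frac{101}{2} - 311109\right) + \left(14 \cdot 55 \left(-30\right) - -11971\right) = - \frac{622319}{2} + \left(770 \left(-30\right) + 11971\right) = - \frac{622319}{2} + \left(-23100 + 11971\right) = - \frac{622319}{2} - 11129 = - \frac{644577}{2}$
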